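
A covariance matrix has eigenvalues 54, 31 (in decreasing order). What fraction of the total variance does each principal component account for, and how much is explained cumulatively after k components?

Step 1 — total variance = trace(Sigma) = Σ λ_i = 54 + 31 = 85.

Step 2 — fraction explained by component i = λ_i / Σ λ:
  PC1: 54/85 = 0.6353
  PC2: 31/85 = 0.3647

Step 3 — cumulative fraction after k components = (λ_1 + ... + λ_k) / Σ λ:
  k = 1: 54/85 = 0.6353
  k = 2: (54 + 31)/85 = 85/85 = 1

Summary (fraction, with percent):

explained: PC1 0.6353 (63.53%), PC2 0.3647 (36.47%);  cumulative: 0.6353, 1


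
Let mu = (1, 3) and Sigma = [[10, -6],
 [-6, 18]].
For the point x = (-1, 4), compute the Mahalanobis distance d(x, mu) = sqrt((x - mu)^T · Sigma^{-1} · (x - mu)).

Step 1 — centre the observation: (x - mu) = (-2, 1).

Step 2 — invert Sigma. det(Sigma) = 10·18 - (-6)² = 144.
  Sigma^{-1} = (1/det) · [[d, -b], [-b, a]] = [[0.125, 0.0417],
 [0.0417, 0.0694]].

Step 3 — form the quadratic (x - mu)^T · Sigma^{-1} · (x - mu):
  Sigma^{-1} · (x - mu) = (-0.2083, -0.0139).
  (x - mu)^T · [Sigma^{-1} · (x - mu)] = (-2)·(-0.2083) + (1)·(-0.0139) = 0.4028.

Step 4 — take square root: d = √(0.4028) ≈ 0.6346.

d(x, mu) = √(0.4028) ≈ 0.6346


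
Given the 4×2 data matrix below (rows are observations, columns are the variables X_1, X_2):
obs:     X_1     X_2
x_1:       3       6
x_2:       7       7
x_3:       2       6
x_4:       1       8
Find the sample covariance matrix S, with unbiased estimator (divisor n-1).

Step 1 — column means:
  mean(X_1) = (3 + 7 + 2 + 1) / 4 = 13/4 = 3.25
  mean(X_2) = (6 + 7 + 6 + 8) / 4 = 27/4 = 6.75

Step 2 — sample covariance S[i,j] = (1/(n-1)) · Σ_k (x_{k,i} - mean_i) · (x_{k,j} - mean_j), with n-1 = 3.
  S[X_1,X_1] = ((-0.25)·(-0.25) + (3.75)·(3.75) + (-1.25)·(-1.25) + (-2.25)·(-2.25)) / 3 = 20.75/3 = 6.9167
  S[X_1,X_2] = ((-0.25)·(-0.75) + (3.75)·(0.25) + (-1.25)·(-0.75) + (-2.25)·(1.25)) / 3 = -0.75/3 = -0.25
  S[X_2,X_2] = ((-0.75)·(-0.75) + (0.25)·(0.25) + (-0.75)·(-0.75) + (1.25)·(1.25)) / 3 = 2.75/3 = 0.9167

S is symmetric (S[j,i] = S[i,j]). Assembling:

S = [[6.9167, -0.25],
 [-0.25, 0.9167]]


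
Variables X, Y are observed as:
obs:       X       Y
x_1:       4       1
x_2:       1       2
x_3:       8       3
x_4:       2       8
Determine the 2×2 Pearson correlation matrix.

Step 1 — column means:
  mean(X) = (4 + 1 + 8 + 2) / 4 = 15/4 = 3.75
  mean(Y) = (1 + 2 + 3 + 8) / 4 = 14/4 = 3.5

Step 2 — sample variances and covariances s[i,j] = (1/(n-1)) · Σ_k (x_{k,i} - mean_i) · (x_{k,j} - mean_j), with n-1 = 3:
  s[X,X] = ((0.25)·(0.25) + (-2.75)·(-2.75) + (4.25)·(4.25) + (-1.75)·(-1.75)) / 3 = 28.75/3 = 9.5833
  s[X,Y] = ((0.25)·(-2.5) + (-2.75)·(-1.5) + (4.25)·(-0.5) + (-1.75)·(4.5)) / 3 = -6.5/3 = -2.1667
  s[Y,Y] = ((-2.5)·(-2.5) + (-1.5)·(-1.5) + (-0.5)·(-0.5) + (4.5)·(4.5)) / 3 = 29/3 = 9.6667
  Sample standard deviations s_i = √(s[i,i]):
  s(X) = √(9.5833) = 3.0957
  s(Y) = √(9.6667) = 3.1091

Step 3 — r_{ij} = s_{ij} / (s_i · s_j):
  r[X,X] = 1 (diagonal).
  r[X,Y] = -2.1667 / (3.0957 · 3.1091) = -2.1667 / 9.6249 = -0.2251
  r[Y,Y] = 1 (diagonal).

R is symmetric with unit diagonal. Assembling:

R = [[1, -0.2251],
 [-0.2251, 1]]


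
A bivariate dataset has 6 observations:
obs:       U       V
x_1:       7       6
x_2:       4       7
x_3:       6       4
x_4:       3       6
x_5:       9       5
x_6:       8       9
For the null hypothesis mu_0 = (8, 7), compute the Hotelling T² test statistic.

Step 1 — sample mean vector:
  mean(U) = (7 + 4 + 6 + 3 + 9 + 8) / 6 = 37/6 = 6.1667
  mean(V) = (6 + 7 + 4 + 6 + 5 + 9) / 6 = 37/6 = 6.1667
  x̄ = (6.1667, 6.1667),  deviation x̄ - mu_0 = (6.1667, 6.1667) - (8, 7) = (-1.8333, -0.8333).

Step 2 — sample covariance matrix, S[i,j] = (1/(n-1)) · Σ_k (x_{k,i} - mean_i) · (x_{k,j} - mean_j), divisor n-1 = 5:
  S[U,U] = ((0.8333)·(0.8333) + (-2.1667)·(-2.1667) + (-0.1667)·(-0.1667) + (-3.1667)·(-3.1667) + (2.8333)·(2.8333) + (1.8333)·(1.8333)) / 5 = 26.8333/5 = 5.3667
  S[U,V] = ((0.8333)·(-0.1667) + (-2.1667)·(0.8333) + (-0.1667)·(-2.1667) + (-3.1667)·(-0.1667) + (2.8333)·(-1.1667) + (1.8333)·(2.8333)) / 5 = 0.8333/5 = 0.1667
  S[V,V] = ((-0.1667)·(-0.1667) + (0.8333)·(0.8333) + (-2.1667)·(-2.1667) + (-0.1667)·(-0.1667) + (-1.1667)·(-1.1667) + (2.8333)·(2.8333)) / 5 = 14.8333/5 = 2.9667
  S = [[5.3667, 0.1667],
 [0.1667, 2.9667]].

Step 3 — invert S. det(S) = 5.3667·2.9667 - (0.1667)² = 15.8933.
  S^{-1} = (1/det) · [[d, -b], [-b, a]] = [[0.1867, -0.0105],
 [-0.0105, 0.3377]].

Step 4 — quadratic form (x̄ - mu_0)^T · S^{-1} · (x̄ - mu_0):
  S^{-1} · (x̄ - mu_0) = (-0.3335, -0.2622),
  (x̄ - mu_0)^T · [...] = (-1.8333)·(-0.3335) + (-0.8333)·(-0.2622) = 0.8298.

Step 5 — scale by n: T² = 6 · 0.8298 = 4.979.

T² ≈ 4.979


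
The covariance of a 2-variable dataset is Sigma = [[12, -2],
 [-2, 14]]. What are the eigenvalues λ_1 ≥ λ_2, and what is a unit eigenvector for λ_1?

Step 1 — characteristic polynomial of 2×2 Sigma:
  det(Sigma - λI) = λ² - trace · λ + det = 0.
  trace = 12 + 14 = 26, det = 12·14 - (-2)² = 164.
Step 2 — discriminant:
  Δ = trace² - 4·det = 676 - 656 = 20.
Step 3 — eigenvalues:
  λ = (trace ± √Δ)/2 = (26 ± 4.4721)/2,
  λ_1 = 15.2361,  λ_2 = 10.7639.

Step 4 — unit eigenvector for λ_1: solve (Sigma - λ_1 I)v = 0. First row:
  (12 - 15.2361)·v_x + (-2)·v_y = 0, i.e. (-3.2361)·v_x + (-2)·v_y = 0,
  so v ∝ (b, λ_1 - a) = (-2, 3.2361); multiply by -1 so the first entry is positive: u = (2, -3.2361).
  ||u|| = √((2)² + (-3.2361)²) = √(14.4721) ≈ 3.8042,
  v_1 = u/||u|| ≈ (0.5257, -0.8507) (||v_1|| = 1).

λ_1 = 15.2361,  λ_2 = 10.7639;  v_1 ≈ (0.5257, -0.8507)


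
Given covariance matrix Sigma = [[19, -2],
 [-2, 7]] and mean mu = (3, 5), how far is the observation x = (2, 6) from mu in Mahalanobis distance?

Step 1 — centre the observation: (x - mu) = (-1, 1).

Step 2 — invert Sigma. det(Sigma) = 19·7 - (-2)² = 129.
  Sigma^{-1} = (1/det) · [[d, -b], [-b, a]] = [[0.0543, 0.0155],
 [0.0155, 0.1473]].

Step 3 — form the quadratic (x - mu)^T · Sigma^{-1} · (x - mu):
  Sigma^{-1} · (x - mu) = (-0.0388, 0.1318).
  (x - mu)^T · [Sigma^{-1} · (x - mu)] = (-1)·(-0.0388) + (1)·(0.1318) = 0.1705.

Step 4 — take square root: d = √(0.1705) ≈ 0.413.

d(x, mu) = √(0.1705) ≈ 0.413


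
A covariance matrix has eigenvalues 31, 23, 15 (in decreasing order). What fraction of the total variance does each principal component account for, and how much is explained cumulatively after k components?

Step 1 — total variance = trace(Sigma) = Σ λ_i = 31 + 23 + 15 = 69.

Step 2 — fraction explained by component i = λ_i / Σ λ:
  PC1: 31/69 = 0.4493
  PC2: 23/69 = 0.3333
  PC3: 15/69 = 0.2174

Step 3 — cumulative fraction after k components = (λ_1 + ... + λ_k) / Σ λ:
  k = 1: 31/69 = 0.4493
  k = 2: (31 + 23)/69 = 54/69 = 0.7826
  k = 3: (31 + 23 + 15)/69 = 69/69 = 1

Summary (fraction, with percent):

explained: PC1 0.4493 (44.93%), PC2 0.3333 (33.33%), PC3 0.2174 (21.74%);  cumulative: 0.4493, 0.7826, 1


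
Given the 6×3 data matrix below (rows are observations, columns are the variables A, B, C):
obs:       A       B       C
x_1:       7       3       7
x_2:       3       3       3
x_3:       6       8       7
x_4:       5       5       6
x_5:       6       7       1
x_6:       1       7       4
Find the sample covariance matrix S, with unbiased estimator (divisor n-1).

Step 1 — column means:
  mean(A) = (7 + 3 + 6 + 5 + 6 + 1) / 6 = 28/6 = 4.6667
  mean(B) = (3 + 3 + 8 + 5 + 7 + 7) / 6 = 33/6 = 5.5
  mean(C) = (7 + 3 + 7 + 6 + 1 + 4) / 6 = 28/6 = 4.6667

Step 2 — sample covariance S[i,j] = (1/(n-1)) · Σ_k (x_{k,i} - mean_i) · (x_{k,j} - mean_j), with n-1 = 5.
  S[A,A] = ((2.3333)·(2.3333) + (-1.6667)·(-1.6667) + (1.3333)·(1.3333) + (0.3333)·(0.3333) + (1.3333)·(1.3333) + (-3.6667)·(-3.6667)) / 5 = 25.3333/5 = 5.0667
  S[A,B] = ((2.3333)·(-2.5) + (-1.6667)·(-2.5) + (1.3333)·(2.5) + (0.3333)·(-0.5) + (1.3333)·(1.5) + (-3.6667)·(1.5)) / 5 = -2/5 = -0.4
  S[A,C] = ((2.3333)·(2.3333) + (-1.6667)·(-1.6667) + (1.3333)·(2.3333) + (0.3333)·(1.3333) + (1.3333)·(-3.6667) + (-3.6667)·(-0.6667)) / 5 = 9.3333/5 = 1.8667
  S[B,B] = ((-2.5)·(-2.5) + (-2.5)·(-2.5) + (2.5)·(2.5) + (-0.5)·(-0.5) + (1.5)·(1.5) + (1.5)·(1.5)) / 5 = 23.5/5 = 4.7
  S[B,C] = ((-2.5)·(2.3333) + (-2.5)·(-1.6667) + (2.5)·(2.3333) + (-0.5)·(1.3333) + (1.5)·(-3.6667) + (1.5)·(-0.6667)) / 5 = -3/5 = -0.6
  S[C,C] = ((2.3333)·(2.3333) + (-1.6667)·(-1.6667) + (2.3333)·(2.3333) + (1.3333)·(1.3333) + (-3.6667)·(-3.6667) + (-0.6667)·(-0.6667)) / 5 = 29.3333/5 = 5.8667

S is symmetric (S[j,i] = S[i,j]). Assembling:

S = [[5.0667, -0.4, 1.8667],
 [-0.4, 4.7, -0.6],
 [1.8667, -0.6, 5.8667]]


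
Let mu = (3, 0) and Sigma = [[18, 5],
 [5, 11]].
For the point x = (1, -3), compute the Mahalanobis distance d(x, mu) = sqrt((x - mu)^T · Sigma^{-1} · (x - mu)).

Step 1 — centre the observation: (x - mu) = (-2, -3).

Step 2 — invert Sigma. det(Sigma) = 18·11 - (5)² = 173.
  Sigma^{-1} = (1/det) · [[d, -b], [-b, a]] = [[0.0636, -0.0289],
 [-0.0289, 0.104]].

Step 3 — form the quadratic (x - mu)^T · Sigma^{-1} · (x - mu):
  Sigma^{-1} · (x - mu) = (-0.0405, -0.2543).
  (x - mu)^T · [Sigma^{-1} · (x - mu)] = (-2)·(-0.0405) + (-3)·(-0.2543) = 0.8439.

Step 4 — take square root: d = √(0.8439) ≈ 0.9187.

d(x, mu) = √(0.8439) ≈ 0.9187


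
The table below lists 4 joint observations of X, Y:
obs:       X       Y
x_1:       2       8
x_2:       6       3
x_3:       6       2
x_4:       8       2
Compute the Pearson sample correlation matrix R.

Step 1 — column means:
  mean(X) = (2 + 6 + 6 + 8) / 4 = 22/4 = 5.5
  mean(Y) = (8 + 3 + 2 + 2) / 4 = 15/4 = 3.75

Step 2 — sample variances and covariances s[i,j] = (1/(n-1)) · Σ_k (x_{k,i} - mean_i) · (x_{k,j} - mean_j), with n-1 = 3:
  s[X,X] = ((-3.5)·(-3.5) + (0.5)·(0.5) + (0.5)·(0.5) + (2.5)·(2.5)) / 3 = 19/3 = 6.3333
  s[X,Y] = ((-3.5)·(4.25) + (0.5)·(-0.75) + (0.5)·(-1.75) + (2.5)·(-1.75)) / 3 = -20.5/3 = -6.8333
  s[Y,Y] = ((4.25)·(4.25) + (-0.75)·(-0.75) + (-1.75)·(-1.75) + (-1.75)·(-1.75)) / 3 = 24.75/3 = 8.25
  Sample standard deviations s_i = √(s[i,i]):
  s(X) = √(6.3333) = 2.5166
  s(Y) = √(8.25) = 2.8723

Step 3 — r_{ij} = s_{ij} / (s_i · s_j):
  r[X,X] = 1 (diagonal).
  r[X,Y] = -6.8333 / (2.5166 · 2.8723) = -6.8333 / 7.2284 = -0.9453
  r[Y,Y] = 1 (diagonal).

R is symmetric with unit diagonal. Assembling:

R = [[1, -0.9453],
 [-0.9453, 1]]


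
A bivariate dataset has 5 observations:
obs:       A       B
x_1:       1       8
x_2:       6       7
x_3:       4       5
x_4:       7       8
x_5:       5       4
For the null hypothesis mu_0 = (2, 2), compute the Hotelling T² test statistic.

Step 1 — sample mean vector:
  mean(A) = (1 + 6 + 4 + 7 + 5) / 5 = 23/5 = 4.6
  mean(B) = (8 + 7 + 5 + 8 + 4) / 5 = 32/5 = 6.4
  x̄ = (4.6, 6.4),  deviation x̄ - mu_0 = (4.6, 6.4) - (2, 2) = (2.6, 4.4).

Step 2 — sample covariance matrix, S[i,j] = (1/(n-1)) · Σ_k (x_{k,i} - mean_i) · (x_{k,j} - mean_j), divisor n-1 = 4:
  S[A,A] = ((-3.6)·(-3.6) + (1.4)·(1.4) + (-0.6)·(-0.6) + (2.4)·(2.4) + (0.4)·(0.4)) / 4 = 21.2/4 = 5.3
  S[A,B] = ((-3.6)·(1.6) + (1.4)·(0.6) + (-0.6)·(-1.4) + (2.4)·(1.6) + (0.4)·(-2.4)) / 4 = -1.2/4 = -0.3
  S[B,B] = ((1.6)·(1.6) + (0.6)·(0.6) + (-1.4)·(-1.4) + (1.6)·(1.6) + (-2.4)·(-2.4)) / 4 = 13.2/4 = 3.3
  S = [[5.3, -0.3],
 [-0.3, 3.3]].

Step 3 — invert S. det(S) = 5.3·3.3 - (-0.3)² = 17.4.
  S^{-1} = (1/det) · [[d, -b], [-b, a]] = [[0.1897, 0.0172],
 [0.0172, 0.3046]].

Step 4 — quadratic form (x̄ - mu_0)^T · S^{-1} · (x̄ - mu_0):
  S^{-1} · (x̄ - mu_0) = (0.569, 1.3851),
  (x̄ - mu_0)^T · [...] = (2.6)·(0.569) + (4.4)·(1.3851) = 7.5736.

Step 5 — scale by n: T² = 5 · 7.5736 = 37.8678.

T² ≈ 37.8678


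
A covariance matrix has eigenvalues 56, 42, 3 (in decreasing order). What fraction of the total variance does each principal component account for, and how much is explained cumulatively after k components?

Step 1 — total variance = trace(Sigma) = Σ λ_i = 56 + 42 + 3 = 101.

Step 2 — fraction explained by component i = λ_i / Σ λ:
  PC1: 56/101 = 0.5545
  PC2: 42/101 = 0.4158
  PC3: 3/101 = 0.0297

Step 3 — cumulative fraction after k components = (λ_1 + ... + λ_k) / Σ λ:
  k = 1: 56/101 = 0.5545
  k = 2: (56 + 42)/101 = 98/101 = 0.9703
  k = 3: (56 + 42 + 3)/101 = 101/101 = 1

Summary (fraction, with percent):

explained: PC1 0.5545 (55.45%), PC2 0.4158 (41.58%), PC3 0.0297 (2.97%);  cumulative: 0.5545, 0.9703, 1


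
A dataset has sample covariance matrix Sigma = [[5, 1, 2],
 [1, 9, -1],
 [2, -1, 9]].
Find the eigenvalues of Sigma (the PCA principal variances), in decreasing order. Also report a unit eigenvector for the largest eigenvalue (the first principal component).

Step 1 — characteristic polynomial p(λ) = det(λI - Sigma) = λ³ - tr·λ² + c_1·λ - det, where tr = trace, c_1 = sum of the principal 2×2 minors, det = det(Sigma):
  tr = 5 + 9 + 9 = 23,
  c_1 = (5·9 - (1)²) + (5·9 - (2)²) + (9·9 - (-1)²) = 44 + 41 + 80 = 165,
  det = 5·(9·9 - (-1)²) - (1)·((1)·9 - (-1)·(2)) + (2)·((1)·(-1) - 9·(2)) = 5·(80) - (1)·(11) + (2)·(-19) = 351.
  So p(λ) = λ³ - 23λ² + 165λ - 351.
Step 2 — look for an integer root (rational root theorem: any rational root is an integer divisor of 351). Testing λ = 9:
  p(9) = 729 - 1863 + 1485 - 351 = 0  ✓
  Dividing out (λ - 9): p(λ) = (λ - 9)(λ² - 14λ + 39).
Step 3 — remaining eigenvalues from the quadratic λ² - 14λ + 39 = 0:
  Δ = 14² - 4·39 = 196 - 156 = 40,  λ = (14 ± √40)/2 = (14 ± 6.3246)/2 ≈ 10.1623 or 3.8377.
  Sorted: λ_1 = 10.1623,  λ_2 = 9,  λ_3 = 3.8377  (check: sum = 23 = tr ✓).

Step 4 — unit eigenvector for λ_1 ≈ 10.1623: v spans the null space of (Sigma - λ_1 I), whose rows are
  r_1 = (-5.1623, 1, 2),  r_2 = (1, -1.1623, -1),  r_3 = (2, -1, -1.1623).
  v is orthogonal to every row, so take v ∝ r_1 × r_2 = ((1)·(-1) - (2)·(-1.1623), (2)·(1) - (-5.1623)·(-1), (-5.1623)·(-1.1623) - (1)·(1)) ≈ (1.3246, -3.1623, 5).
  Let u = (1.3246, -3.1623, 5).
  ||u|| = √((1.3246)² + (-3.1623)² + (5)²) = √(36.7544) ≈ 6.0625,  v_1 = u/||u|| ≈ (0.2185, -0.5216, 0.8247) (||v_1|| = 1).

λ_1 = 10.1623,  λ_2 = 9,  λ_3 = 3.8377;  v_1 ≈ (0.2185, -0.5216, 0.8247)


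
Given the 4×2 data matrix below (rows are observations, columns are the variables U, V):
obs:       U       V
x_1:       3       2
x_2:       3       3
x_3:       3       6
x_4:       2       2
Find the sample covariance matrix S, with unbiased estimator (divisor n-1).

Step 1 — column means:
  mean(U) = (3 + 3 + 3 + 2) / 4 = 11/4 = 2.75
  mean(V) = (2 + 3 + 6 + 2) / 4 = 13/4 = 3.25

Step 2 — sample covariance S[i,j] = (1/(n-1)) · Σ_k (x_{k,i} - mean_i) · (x_{k,j} - mean_j), with n-1 = 3.
  S[U,U] = ((0.25)·(0.25) + (0.25)·(0.25) + (0.25)·(0.25) + (-0.75)·(-0.75)) / 3 = 0.75/3 = 0.25
  S[U,V] = ((0.25)·(-1.25) + (0.25)·(-0.25) + (0.25)·(2.75) + (-0.75)·(-1.25)) / 3 = 1.25/3 = 0.4167
  S[V,V] = ((-1.25)·(-1.25) + (-0.25)·(-0.25) + (2.75)·(2.75) + (-1.25)·(-1.25)) / 3 = 10.75/3 = 3.5833

S is symmetric (S[j,i] = S[i,j]). Assembling:

S = [[0.25, 0.4167],
 [0.4167, 3.5833]]


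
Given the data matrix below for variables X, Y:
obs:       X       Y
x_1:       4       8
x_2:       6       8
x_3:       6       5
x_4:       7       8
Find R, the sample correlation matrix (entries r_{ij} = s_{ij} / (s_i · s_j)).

Step 1 — column means:
  mean(X) = (4 + 6 + 6 + 7) / 4 = 23/4 = 5.75
  mean(Y) = (8 + 8 + 5 + 8) / 4 = 29/4 = 7.25

Step 2 — sample variances and covariances s[i,j] = (1/(n-1)) · Σ_k (x_{k,i} - mean_i) · (x_{k,j} - mean_j), with n-1 = 3:
  s[X,X] = ((-1.75)·(-1.75) + (0.25)·(0.25) + (0.25)·(0.25) + (1.25)·(1.25)) / 3 = 4.75/3 = 1.5833
  s[X,Y] = ((-1.75)·(0.75) + (0.25)·(0.75) + (0.25)·(-2.25) + (1.25)·(0.75)) / 3 = -0.75/3 = -0.25
  s[Y,Y] = ((0.75)·(0.75) + (0.75)·(0.75) + (-2.25)·(-2.25) + (0.75)·(0.75)) / 3 = 6.75/3 = 2.25
  Sample standard deviations s_i = √(s[i,i]):
  s(X) = √(1.5833) = 1.2583
  s(Y) = √(2.25) = 1.5

Step 3 — r_{ij} = s_{ij} / (s_i · s_j):
  r[X,X] = 1 (diagonal).
  r[X,Y] = -0.25 / (1.2583 · 1.5) = -0.25 / 1.8875 = -0.1325
  r[Y,Y] = 1 (diagonal).

R is symmetric with unit diagonal. Assembling:

R = [[1, -0.1325],
 [-0.1325, 1]]


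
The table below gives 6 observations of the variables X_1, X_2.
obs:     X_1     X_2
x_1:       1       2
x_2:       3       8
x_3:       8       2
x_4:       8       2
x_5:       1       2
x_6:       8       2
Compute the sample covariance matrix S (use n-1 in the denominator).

Step 1 — column means:
  mean(X_1) = (1 + 3 + 8 + 8 + 1 + 8) / 6 = 29/6 = 4.8333
  mean(X_2) = (2 + 8 + 2 + 2 + 2 + 2) / 6 = 18/6 = 3

Step 2 — sample covariance S[i,j] = (1/(n-1)) · Σ_k (x_{k,i} - mean_i) · (x_{k,j} - mean_j), with n-1 = 5.
  S[X_1,X_1] = ((-3.8333)·(-3.8333) + (-1.8333)·(-1.8333) + (3.1667)·(3.1667) + (3.1667)·(3.1667) + (-3.8333)·(-3.8333) + (3.1667)·(3.1667)) / 5 = 62.8333/5 = 12.5667
  S[X_1,X_2] = ((-3.8333)·(-1) + (-1.8333)·(5) + (3.1667)·(-1) + (3.1667)·(-1) + (-3.8333)·(-1) + (3.1667)·(-1)) / 5 = -11/5 = -2.2
  S[X_2,X_2] = ((-1)·(-1) + (5)·(5) + (-1)·(-1) + (-1)·(-1) + (-1)·(-1) + (-1)·(-1)) / 5 = 30/5 = 6

S is symmetric (S[j,i] = S[i,j]). Assembling:

S = [[12.5667, -2.2],
 [-2.2, 6]]


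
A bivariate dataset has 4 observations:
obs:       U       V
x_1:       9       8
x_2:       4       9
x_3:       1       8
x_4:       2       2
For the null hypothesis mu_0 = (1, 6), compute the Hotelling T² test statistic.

Step 1 — sample mean vector:
  mean(U) = (9 + 4 + 1 + 2) / 4 = 16/4 = 4
  mean(V) = (8 + 9 + 8 + 2) / 4 = 27/4 = 6.75
  x̄ = (4, 6.75),  deviation x̄ - mu_0 = (4, 6.75) - (1, 6) = (3, 0.75).

Step 2 — sample covariance matrix, S[i,j] = (1/(n-1)) · Σ_k (x_{k,i} - mean_i) · (x_{k,j} - mean_j), divisor n-1 = 3:
  S[U,U] = ((5)·(5) + (0)·(0) + (-3)·(-3) + (-2)·(-2)) / 3 = 38/3 = 12.6667
  S[U,V] = ((5)·(1.25) + (0)·(2.25) + (-3)·(1.25) + (-2)·(-4.75)) / 3 = 12/3 = 4
  S[V,V] = ((1.25)·(1.25) + (2.25)·(2.25) + (1.25)·(1.25) + (-4.75)·(-4.75)) / 3 = 30.75/3 = 10.25
  S = [[12.6667, 4],
 [4, 10.25]].

Step 3 — invert S. det(S) = 12.6667·10.25 - (4)² = 113.8333.
  S^{-1} = (1/det) · [[d, -b], [-b, a]] = [[0.09, -0.0351],
 [-0.0351, 0.1113]].

Step 4 — quadratic form (x̄ - mu_0)^T · S^{-1} · (x̄ - mu_0):
  S^{-1} · (x̄ - mu_0) = (0.2438, -0.022),
  (x̄ - mu_0)^T · [...] = (3)·(0.2438) + (0.75)·(-0.022) = 0.7149.

Step 5 — scale by n: T² = 4 · 0.7149 = 2.8594.

T² ≈ 2.8594


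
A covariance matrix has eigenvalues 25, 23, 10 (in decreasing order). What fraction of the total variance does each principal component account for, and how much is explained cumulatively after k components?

Step 1 — total variance = trace(Sigma) = Σ λ_i = 25 + 23 + 10 = 58.

Step 2 — fraction explained by component i = λ_i / Σ λ:
  PC1: 25/58 = 0.431
  PC2: 23/58 = 0.3966
  PC3: 10/58 = 0.1724

Step 3 — cumulative fraction after k components = (λ_1 + ... + λ_k) / Σ λ:
  k = 1: 25/58 = 0.431
  k = 2: (25 + 23)/58 = 48/58 = 0.8276
  k = 3: (25 + 23 + 10)/58 = 58/58 = 1

Summary (fraction, with percent):

explained: PC1 0.431 (43.1%), PC2 0.3966 (39.66%), PC3 0.1724 (17.24%);  cumulative: 0.431, 0.8276, 1


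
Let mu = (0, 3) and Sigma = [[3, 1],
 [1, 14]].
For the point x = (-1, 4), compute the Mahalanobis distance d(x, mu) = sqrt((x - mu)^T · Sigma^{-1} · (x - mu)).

Step 1 — centre the observation: (x - mu) = (-1, 1).

Step 2 — invert Sigma. det(Sigma) = 3·14 - (1)² = 41.
  Sigma^{-1} = (1/det) · [[d, -b], [-b, a]] = [[0.3415, -0.0244],
 [-0.0244, 0.0732]].

Step 3 — form the quadratic (x - mu)^T · Sigma^{-1} · (x - mu):
  Sigma^{-1} · (x - mu) = (-0.3659, 0.0976).
  (x - mu)^T · [Sigma^{-1} · (x - mu)] = (-1)·(-0.3659) + (1)·(0.0976) = 0.4634.

Step 4 — take square root: d = √(0.4634) ≈ 0.6807.

d(x, mu) = √(0.4634) ≈ 0.6807


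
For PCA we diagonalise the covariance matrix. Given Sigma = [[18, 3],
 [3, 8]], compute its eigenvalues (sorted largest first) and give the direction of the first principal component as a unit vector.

Step 1 — characteristic polynomial of 2×2 Sigma:
  det(Sigma - λI) = λ² - trace · λ + det = 0.
  trace = 18 + 8 = 26, det = 18·8 - (3)² = 135.
Step 2 — discriminant:
  Δ = trace² - 4·det = 676 - 540 = 136.
Step 3 — eigenvalues:
  λ = (trace ± √Δ)/2 = (26 ± 11.6619)/2,
  λ_1 = 18.831,  λ_2 = 7.169.

Step 4 — unit eigenvector for λ_1: solve (Sigma - λ_1 I)v = 0. First row:
  (18 - 18.831)·v_x + (3)·v_y = 0, i.e. (-0.831)·v_x + (3)·v_y = 0,
  so v ∝ (b, λ_1 - a) = (3, 0.831) = u.
  ||u|| = √((3)² + (0.831)²) = √(9.6905) ≈ 3.113,
  v_1 = u/||u|| ≈ (0.9637, 0.2669) (||v_1|| = 1).

λ_1 = 18.831,  λ_2 = 7.169;  v_1 ≈ (0.9637, 0.2669)


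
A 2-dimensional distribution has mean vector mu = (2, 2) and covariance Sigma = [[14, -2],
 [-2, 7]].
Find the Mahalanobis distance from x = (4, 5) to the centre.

Step 1 — centre the observation: (x - mu) = (2, 3).

Step 2 — invert Sigma. det(Sigma) = 14·7 - (-2)² = 94.
  Sigma^{-1} = (1/det) · [[d, -b], [-b, a]] = [[0.0745, 0.0213],
 [0.0213, 0.1489]].

Step 3 — form the quadratic (x - mu)^T · Sigma^{-1} · (x - mu):
  Sigma^{-1} · (x - mu) = (0.2128, 0.4894).
  (x - mu)^T · [Sigma^{-1} · (x - mu)] = (2)·(0.2128) + (3)·(0.4894) = 1.8936.

Step 4 — take square root: d = √(1.8936) ≈ 1.3761.

d(x, mu) = √(1.8936) ≈ 1.3761


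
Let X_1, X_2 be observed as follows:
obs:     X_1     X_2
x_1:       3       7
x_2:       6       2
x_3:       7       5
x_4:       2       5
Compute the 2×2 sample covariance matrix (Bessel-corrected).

Step 1 — column means:
  mean(X_1) = (3 + 6 + 7 + 2) / 4 = 18/4 = 4.5
  mean(X_2) = (7 + 2 + 5 + 5) / 4 = 19/4 = 4.75

Step 2 — sample covariance S[i,j] = (1/(n-1)) · Σ_k (x_{k,i} - mean_i) · (x_{k,j} - mean_j), with n-1 = 3.
  S[X_1,X_1] = ((-1.5)·(-1.5) + (1.5)·(1.5) + (2.5)·(2.5) + (-2.5)·(-2.5)) / 3 = 17/3 = 5.6667
  S[X_1,X_2] = ((-1.5)·(2.25) + (1.5)·(-2.75) + (2.5)·(0.25) + (-2.5)·(0.25)) / 3 = -7.5/3 = -2.5
  S[X_2,X_2] = ((2.25)·(2.25) + (-2.75)·(-2.75) + (0.25)·(0.25) + (0.25)·(0.25)) / 3 = 12.75/3 = 4.25

S is symmetric (S[j,i] = S[i,j]). Assembling:

S = [[5.6667, -2.5],
 [-2.5, 4.25]]


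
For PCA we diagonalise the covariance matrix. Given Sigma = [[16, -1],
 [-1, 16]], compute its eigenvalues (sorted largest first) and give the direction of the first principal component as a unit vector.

Step 1 — characteristic polynomial of 2×2 Sigma:
  det(Sigma - λI) = λ² - trace · λ + det = 0.
  trace = 16 + 16 = 32, det = 16·16 - (-1)² = 255.
Step 2 — discriminant:
  Δ = trace² - 4·det = 1024 - 1020 = 4.
Step 3 — eigenvalues:
  λ = (trace ± √Δ)/2 = (32 ± 2)/2,
  λ_1 = 17,  λ_2 = 15.

Step 4 — unit eigenvector for λ_1: solve (Sigma - λ_1 I)v = 0. First row:
  (16 - 17)·v_x + (-1)·v_y = 0, i.e. (-1)·v_x + (-1)·v_y = 0,
  so v ∝ (b, λ_1 - a) = (-1, 1); multiply by -1 so the first entry is positive: u = (1, -1).
  ||u|| = √((1)² + (-1)²) = √(2) ≈ 1.4142,
  v_1 = u/||u|| ≈ (0.7071, -0.7071) (||v_1|| = 1).

λ_1 = 17,  λ_2 = 15;  v_1 ≈ (0.7071, -0.7071)


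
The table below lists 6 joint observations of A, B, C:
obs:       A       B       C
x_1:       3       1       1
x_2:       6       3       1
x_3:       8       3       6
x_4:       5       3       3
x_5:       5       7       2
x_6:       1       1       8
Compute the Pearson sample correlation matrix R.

Step 1 — column means:
  mean(A) = (3 + 6 + 8 + 5 + 5 + 1) / 6 = 28/6 = 4.6667
  mean(B) = (1 + 3 + 3 + 3 + 7 + 1) / 6 = 18/6 = 3
  mean(C) = (1 + 1 + 6 + 3 + 2 + 8) / 6 = 21/6 = 3.5

Step 2 — sample variances and covariances s[i,j] = (1/(n-1)) · Σ_k (x_{k,i} - mean_i) · (x_{k,j} - mean_j), with n-1 = 5:
  s[A,A] = ((-1.6667)·(-1.6667) + (1.3333)·(1.3333) + (3.3333)·(3.3333) + (0.3333)·(0.3333) + (0.3333)·(0.3333) + (-3.6667)·(-3.6667)) / 5 = 29.3333/5 = 5.8667
  s[A,B] = ((-1.6667)·(-2) + (1.3333)·(0) + (3.3333)·(0) + (0.3333)·(0) + (0.3333)·(4) + (-3.6667)·(-2)) / 5 = 12/5 = 2.4
  s[A,C] = ((-1.6667)·(-2.5) + (1.3333)·(-2.5) + (3.3333)·(2.5) + (0.3333)·(-0.5) + (0.3333)·(-1.5) + (-3.6667)·(4.5)) / 5 = -8/5 = -1.6
  s[B,B] = ((-2)·(-2) + (0)·(0) + (0)·(0) + (0)·(0) + (4)·(4) + (-2)·(-2)) / 5 = 24/5 = 4.8
  s[B,C] = ((-2)·(-2.5) + (0)·(-2.5) + (0)·(2.5) + (0)·(-0.5) + (4)·(-1.5) + (-2)·(4.5)) / 5 = -10/5 = -2
  s[C,C] = ((-2.5)·(-2.5) + (-2.5)·(-2.5) + (2.5)·(2.5) + (-0.5)·(-0.5) + (-1.5)·(-1.5) + (4.5)·(4.5)) / 5 = 41.5/5 = 8.3
  Sample standard deviations s_i = √(s[i,i]):
  s(A) = √(5.8667) = 2.4221
  s(B) = √(4.8) = 2.1909
  s(C) = √(8.3) = 2.881

Step 3 — r_{ij} = s_{ij} / (s_i · s_j):
  r[A,A] = 1 (diagonal).
  r[A,B] = 2.4 / (2.4221 · 2.1909) = 2.4 / 5.3066 = 0.4523
  r[A,C] = -1.6 / (2.4221 · 2.881) = -1.6 / 6.9781 = -0.2293
  r[B,B] = 1 (diagonal).
  r[B,C] = -2 / (2.1909 · 2.881) = -2 / 6.3119 = -0.3169
  r[C,C] = 1 (diagonal).

R is symmetric with unit diagonal. Assembling:

R = [[1, 0.4523, -0.2293],
 [0.4523, 1, -0.3169],
 [-0.2293, -0.3169, 1]]


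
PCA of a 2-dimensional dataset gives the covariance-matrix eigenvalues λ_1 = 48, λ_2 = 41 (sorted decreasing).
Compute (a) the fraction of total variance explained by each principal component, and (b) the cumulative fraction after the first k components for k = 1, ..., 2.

Step 1 — total variance = trace(Sigma) = Σ λ_i = 48 + 41 = 89.

Step 2 — fraction explained by component i = λ_i / Σ λ:
  PC1: 48/89 = 0.5393
  PC2: 41/89 = 0.4607

Step 3 — cumulative fraction after k components = (λ_1 + ... + λ_k) / Σ λ:
  k = 1: 48/89 = 0.5393
  k = 2: (48 + 41)/89 = 89/89 = 1

Summary (fraction, with percent):

explained: PC1 0.5393 (53.93%), PC2 0.4607 (46.07%);  cumulative: 0.5393, 1


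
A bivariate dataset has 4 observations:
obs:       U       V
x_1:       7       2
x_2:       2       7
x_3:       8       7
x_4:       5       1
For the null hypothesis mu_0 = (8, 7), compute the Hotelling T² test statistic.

Step 1 — sample mean vector:
  mean(U) = (7 + 2 + 8 + 5) / 4 = 22/4 = 5.5
  mean(V) = (2 + 7 + 7 + 1) / 4 = 17/4 = 4.25
  x̄ = (5.5, 4.25),  deviation x̄ - mu_0 = (5.5, 4.25) - (8, 7) = (-2.5, -2.75).

Step 2 — sample covariance matrix, S[i,j] = (1/(n-1)) · Σ_k (x_{k,i} - mean_i) · (x_{k,j} - mean_j), divisor n-1 = 3:
  S[U,U] = ((1.5)·(1.5) + (-3.5)·(-3.5) + (2.5)·(2.5) + (-0.5)·(-0.5)) / 3 = 21/3 = 7
  S[U,V] = ((1.5)·(-2.25) + (-3.5)·(2.75) + (2.5)·(2.75) + (-0.5)·(-3.25)) / 3 = -4.5/3 = -1.5
  S[V,V] = ((-2.25)·(-2.25) + (2.75)·(2.75) + (2.75)·(2.75) + (-3.25)·(-3.25)) / 3 = 30.75/3 = 10.25
  S = [[7, -1.5],
 [-1.5, 10.25]].

Step 3 — invert S. det(S) = 7·10.25 - (-1.5)² = 69.5.
  S^{-1} = (1/det) · [[d, -b], [-b, a]] = [[0.1475, 0.0216],
 [0.0216, 0.1007]].

Step 4 — quadratic form (x̄ - mu_0)^T · S^{-1} · (x̄ - mu_0):
  S^{-1} · (x̄ - mu_0) = (-0.4281, -0.3309),
  (x̄ - mu_0)^T · [...] = (-2.5)·(-0.4281) + (-2.75)·(-0.3309) = 1.9802.

Step 5 — scale by n: T² = 4 · 1.9802 = 7.9209.

T² ≈ 7.9209


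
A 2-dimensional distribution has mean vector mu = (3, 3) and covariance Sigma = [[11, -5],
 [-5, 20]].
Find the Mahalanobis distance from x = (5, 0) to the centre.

Step 1 — centre the observation: (x - mu) = (2, -3).

Step 2 — invert Sigma. det(Sigma) = 11·20 - (-5)² = 195.
  Sigma^{-1} = (1/det) · [[d, -b], [-b, a]] = [[0.1026, 0.0256],
 [0.0256, 0.0564]].

Step 3 — form the quadratic (x - mu)^T · Sigma^{-1} · (x - mu):
  Sigma^{-1} · (x - mu) = (0.1282, -0.1179).
  (x - mu)^T · [Sigma^{-1} · (x - mu)] = (2)·(0.1282) + (-3)·(-0.1179) = 0.6103.

Step 4 — take square root: d = √(0.6103) ≈ 0.7812.

d(x, mu) = √(0.6103) ≈ 0.7812


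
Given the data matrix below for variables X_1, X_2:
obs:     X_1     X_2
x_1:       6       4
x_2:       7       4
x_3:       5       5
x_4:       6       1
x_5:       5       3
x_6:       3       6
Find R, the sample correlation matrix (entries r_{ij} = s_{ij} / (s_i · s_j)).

Step 1 — column means:
  mean(X_1) = (6 + 7 + 5 + 6 + 5 + 3) / 6 = 32/6 = 5.3333
  mean(X_2) = (4 + 4 + 5 + 1 + 3 + 6) / 6 = 23/6 = 3.8333

Step 2 — sample variances and covariances s[i,j] = (1/(n-1)) · Σ_k (x_{k,i} - mean_i) · (x_{k,j} - mean_j), with n-1 = 5:
  s[X_1,X_1] = ((0.6667)·(0.6667) + (1.6667)·(1.6667) + (-0.3333)·(-0.3333) + (0.6667)·(0.6667) + (-0.3333)·(-0.3333) + (-2.3333)·(-2.3333)) / 5 = 9.3333/5 = 1.8667
  s[X_1,X_2] = ((0.6667)·(0.1667) + (1.6667)·(0.1667) + (-0.3333)·(1.1667) + (0.6667)·(-2.8333) + (-0.3333)·(-0.8333) + (-2.3333)·(2.1667)) / 5 = -6.6667/5 = -1.3333
  s[X_2,X_2] = ((0.1667)·(0.1667) + (0.1667)·(0.1667) + (1.1667)·(1.1667) + (-2.8333)·(-2.8333) + (-0.8333)·(-0.8333) + (2.1667)·(2.1667)) / 5 = 14.8333/5 = 2.9667
  Sample standard deviations s_i = √(s[i,i]):
  s(X_1) = √(1.8667) = 1.3663
  s(X_2) = √(2.9667) = 1.7224

Step 3 — r_{ij} = s_{ij} / (s_i · s_j):
  r[X_1,X_1] = 1 (diagonal).
  r[X_1,X_2] = -1.3333 / (1.3663 · 1.7224) = -1.3333 / 2.3532 = -0.5666
  r[X_2,X_2] = 1 (diagonal).

R is symmetric with unit diagonal. Assembling:

R = [[1, -0.5666],
 [-0.5666, 1]]


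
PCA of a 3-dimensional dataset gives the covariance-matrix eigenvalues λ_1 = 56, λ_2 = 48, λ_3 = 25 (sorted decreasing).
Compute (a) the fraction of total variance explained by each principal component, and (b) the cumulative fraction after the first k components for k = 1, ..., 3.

Step 1 — total variance = trace(Sigma) = Σ λ_i = 56 + 48 + 25 = 129.

Step 2 — fraction explained by component i = λ_i / Σ λ:
  PC1: 56/129 = 0.4341
  PC2: 48/129 = 0.3721
  PC3: 25/129 = 0.1938

Step 3 — cumulative fraction after k components = (λ_1 + ... + λ_k) / Σ λ:
  k = 1: 56/129 = 0.4341
  k = 2: (56 + 48)/129 = 104/129 = 0.8062
  k = 3: (56 + 48 + 25)/129 = 129/129 = 1

Summary (fraction, with percent):

explained: PC1 0.4341 (43.41%), PC2 0.3721 (37.21%), PC3 0.1938 (19.38%);  cumulative: 0.4341, 0.8062, 1


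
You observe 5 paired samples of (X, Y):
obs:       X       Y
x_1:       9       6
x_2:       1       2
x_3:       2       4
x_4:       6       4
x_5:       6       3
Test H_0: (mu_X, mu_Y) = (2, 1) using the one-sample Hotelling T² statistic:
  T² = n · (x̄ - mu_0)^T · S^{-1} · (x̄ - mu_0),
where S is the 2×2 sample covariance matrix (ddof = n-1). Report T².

Step 1 — sample mean vector:
  mean(X) = (9 + 1 + 2 + 6 + 6) / 5 = 24/5 = 4.8
  mean(Y) = (6 + 2 + 4 + 4 + 3) / 5 = 19/5 = 3.8
  x̄ = (4.8, 3.8),  deviation x̄ - mu_0 = (4.8, 3.8) - (2, 1) = (2.8, 2.8).

Step 2 — sample covariance matrix, S[i,j] = (1/(n-1)) · Σ_k (x_{k,i} - mean_i) · (x_{k,j} - mean_j), divisor n-1 = 4:
  S[X,X] = ((4.2)·(4.2) + (-3.8)·(-3.8) + (-2.8)·(-2.8) + (1.2)·(1.2) + (1.2)·(1.2)) / 4 = 42.8/4 = 10.7
  S[X,Y] = ((4.2)·(2.2) + (-3.8)·(-1.8) + (-2.8)·(0.2) + (1.2)·(0.2) + (1.2)·(-0.8)) / 4 = 14.8/4 = 3.7
  S[Y,Y] = ((2.2)·(2.2) + (-1.8)·(-1.8) + (0.2)·(0.2) + (0.2)·(0.2) + (-0.8)·(-0.8)) / 4 = 8.8/4 = 2.2
  S = [[10.7, 3.7],
 [3.7, 2.2]].

Step 3 — invert S. det(S) = 10.7·2.2 - (3.7)² = 9.85.
  S^{-1} = (1/det) · [[d, -b], [-b, a]] = [[0.2234, -0.3756],
 [-0.3756, 1.0863]].

Step 4 — quadratic form (x̄ - mu_0)^T · S^{-1} · (x̄ - mu_0):
  S^{-1} · (x̄ - mu_0) = (-0.4264, 1.9898),
  (x̄ - mu_0)^T · [...] = (2.8)·(-0.4264) + (2.8)·(1.9898) = 4.3777.

Step 5 — scale by n: T² = 5 · 4.3777 = 21.8883.

T² ≈ 21.8883


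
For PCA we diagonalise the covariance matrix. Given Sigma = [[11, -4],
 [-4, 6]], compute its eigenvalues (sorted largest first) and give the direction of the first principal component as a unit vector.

Step 1 — characteristic polynomial of 2×2 Sigma:
  det(Sigma - λI) = λ² - trace · λ + det = 0.
  trace = 11 + 6 = 17, det = 11·6 - (-4)² = 50.
Step 2 — discriminant:
  Δ = trace² - 4·det = 289 - 200 = 89.
Step 3 — eigenvalues:
  λ = (trace ± √Δ)/2 = (17 ± 9.434)/2,
  λ_1 = 13.217,  λ_2 = 3.783.

Step 4 — unit eigenvector for λ_1: solve (Sigma - λ_1 I)v = 0. First row:
  (11 - 13.217)·v_x + (-4)·v_y = 0, i.e. (-2.217)·v_x + (-4)·v_y = 0,
  so v ∝ (b, λ_1 - a) = (-4, 2.217); multiply by -1 so the first entry is positive: u = (4, -2.217).
  ||u|| = √((4)² + (-2.217)²) = √(20.915) ≈ 4.5733,
  v_1 = u/||u|| ≈ (0.8746, -0.4848) (||v_1|| = 1).

λ_1 = 13.217,  λ_2 = 3.783;  v_1 ≈ (0.8746, -0.4848)


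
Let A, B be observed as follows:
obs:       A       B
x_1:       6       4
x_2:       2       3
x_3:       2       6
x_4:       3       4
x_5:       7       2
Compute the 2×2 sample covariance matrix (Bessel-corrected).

Step 1 — column means:
  mean(A) = (6 + 2 + 2 + 3 + 7) / 5 = 20/5 = 4
  mean(B) = (4 + 3 + 6 + 4 + 2) / 5 = 19/5 = 3.8

Step 2 — sample covariance S[i,j] = (1/(n-1)) · Σ_k (x_{k,i} - mean_i) · (x_{k,j} - mean_j), with n-1 = 4.
  S[A,A] = ((2)·(2) + (-2)·(-2) + (-2)·(-2) + (-1)·(-1) + (3)·(3)) / 4 = 22/4 = 5.5
  S[A,B] = ((2)·(0.2) + (-2)·(-0.8) + (-2)·(2.2) + (-1)·(0.2) + (3)·(-1.8)) / 4 = -8/4 = -2
  S[B,B] = ((0.2)·(0.2) + (-0.8)·(-0.8) + (2.2)·(2.2) + (0.2)·(0.2) + (-1.8)·(-1.8)) / 4 = 8.8/4 = 2.2

S is symmetric (S[j,i] = S[i,j]). Assembling:

S = [[5.5, -2],
 [-2, 2.2]]


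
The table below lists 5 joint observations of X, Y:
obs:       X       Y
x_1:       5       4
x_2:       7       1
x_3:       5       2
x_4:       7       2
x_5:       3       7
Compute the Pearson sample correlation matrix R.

Step 1 — column means:
  mean(X) = (5 + 7 + 5 + 7 + 3) / 5 = 27/5 = 5.4
  mean(Y) = (4 + 1 + 2 + 2 + 7) / 5 = 16/5 = 3.2

Step 2 — sample variances and covariances s[i,j] = (1/(n-1)) · Σ_k (x_{k,i} - mean_i) · (x_{k,j} - mean_j), with n-1 = 4:
  s[X,X] = ((-0.4)·(-0.4) + (1.6)·(1.6) + (-0.4)·(-0.4) + (1.6)·(1.6) + (-2.4)·(-2.4)) / 4 = 11.2/4 = 2.8
  s[X,Y] = ((-0.4)·(0.8) + (1.6)·(-2.2) + (-0.4)·(-1.2) + (1.6)·(-1.2) + (-2.4)·(3.8)) / 4 = -14.4/4 = -3.6
  s[Y,Y] = ((0.8)·(0.8) + (-2.2)·(-2.2) + (-1.2)·(-1.2) + (-1.2)·(-1.2) + (3.8)·(3.8)) / 4 = 22.8/4 = 5.7
  Sample standard deviations s_i = √(s[i,i]):
  s(X) = √(2.8) = 1.6733
  s(Y) = √(5.7) = 2.3875

Step 3 — r_{ij} = s_{ij} / (s_i · s_j):
  r[X,X] = 1 (diagonal).
  r[X,Y] = -3.6 / (1.6733 · 2.3875) = -3.6 / 3.995 = -0.9011
  r[Y,Y] = 1 (diagonal).

R is symmetric with unit diagonal. Assembling:

R = [[1, -0.9011],
 [-0.9011, 1]]


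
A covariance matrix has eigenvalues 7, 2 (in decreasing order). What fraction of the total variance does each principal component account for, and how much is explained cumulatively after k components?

Step 1 — total variance = trace(Sigma) = Σ λ_i = 7 + 2 = 9.

Step 2 — fraction explained by component i = λ_i / Σ λ:
  PC1: 7/9 = 0.7778
  PC2: 2/9 = 0.2222

Step 3 — cumulative fraction after k components = (λ_1 + ... + λ_k) / Σ λ:
  k = 1: 7/9 = 0.7778
  k = 2: (7 + 2)/9 = 9/9 = 1

Summary (fraction, with percent):

explained: PC1 0.7778 (77.78%), PC2 0.2222 (22.22%);  cumulative: 0.7778, 1


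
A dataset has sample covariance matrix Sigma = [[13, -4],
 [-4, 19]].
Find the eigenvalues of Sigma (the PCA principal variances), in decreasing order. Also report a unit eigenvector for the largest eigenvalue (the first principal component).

Step 1 — characteristic polynomial of 2×2 Sigma:
  det(Sigma - λI) = λ² - trace · λ + det = 0.
  trace = 13 + 19 = 32, det = 13·19 - (-4)² = 231.
Step 2 — discriminant:
  Δ = trace² - 4·det = 1024 - 924 = 100.
Step 3 — eigenvalues:
  λ = (trace ± √Δ)/2 = (32 ± 10)/2,
  λ_1 = 21,  λ_2 = 11.

Step 4 — unit eigenvector for λ_1: solve (Sigma - λ_1 I)v = 0. First row:
  (13 - 21)·v_x + (-4)·v_y = 0, i.e. (-8)·v_x + (-4)·v_y = 0,
  so v ∝ (b, λ_1 - a) = (-4, 8); multiply by -1 so the first entry is positive: u = (4, -8).
  ||u|| = √((4)² + (-8)²) = √(80) ≈ 8.9443,
  v_1 = u/||u|| ≈ (0.4472, -0.8944) (||v_1|| = 1).

λ_1 = 21,  λ_2 = 11;  v_1 ≈ (0.4472, -0.8944)


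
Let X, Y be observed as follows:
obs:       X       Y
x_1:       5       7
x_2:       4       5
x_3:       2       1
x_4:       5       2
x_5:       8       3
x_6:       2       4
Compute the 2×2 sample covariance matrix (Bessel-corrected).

Step 1 — column means:
  mean(X) = (5 + 4 + 2 + 5 + 8 + 2) / 6 = 26/6 = 4.3333
  mean(Y) = (7 + 5 + 1 + 2 + 3 + 4) / 6 = 22/6 = 3.6667

Step 2 — sample covariance S[i,j] = (1/(n-1)) · Σ_k (x_{k,i} - mean_i) · (x_{k,j} - mean_j), with n-1 = 5.
  S[X,X] = ((0.6667)·(0.6667) + (-0.3333)·(-0.3333) + (-2.3333)·(-2.3333) + (0.6667)·(0.6667) + (3.6667)·(3.6667) + (-2.3333)·(-2.3333)) / 5 = 25.3333/5 = 5.0667
  S[X,Y] = ((0.6667)·(3.3333) + (-0.3333)·(1.3333) + (-2.3333)·(-2.6667) + (0.6667)·(-1.6667) + (3.6667)·(-0.6667) + (-2.3333)·(0.3333)) / 5 = 3.6667/5 = 0.7333
  S[Y,Y] = ((3.3333)·(3.3333) + (1.3333)·(1.3333) + (-2.6667)·(-2.6667) + (-1.6667)·(-1.6667) + (-0.6667)·(-0.6667) + (0.3333)·(0.3333)) / 5 = 23.3333/5 = 4.6667

S is symmetric (S[j,i] = S[i,j]). Assembling:

S = [[5.0667, 0.7333],
 [0.7333, 4.6667]]


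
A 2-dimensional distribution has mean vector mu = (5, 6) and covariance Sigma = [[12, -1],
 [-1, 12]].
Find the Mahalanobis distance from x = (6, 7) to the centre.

Step 1 — centre the observation: (x - mu) = (1, 1).

Step 2 — invert Sigma. det(Sigma) = 12·12 - (-1)² = 143.
  Sigma^{-1} = (1/det) · [[d, -b], [-b, a]] = [[0.0839, 0.007],
 [0.007, 0.0839]].

Step 3 — form the quadratic (x - mu)^T · Sigma^{-1} · (x - mu):
  Sigma^{-1} · (x - mu) = (0.0909, 0.0909).
  (x - mu)^T · [Sigma^{-1} · (x - mu)] = (1)·(0.0909) + (1)·(0.0909) = 0.1818.

Step 4 — take square root: d = √(0.1818) ≈ 0.4264.

d(x, mu) = √(0.1818) ≈ 0.4264


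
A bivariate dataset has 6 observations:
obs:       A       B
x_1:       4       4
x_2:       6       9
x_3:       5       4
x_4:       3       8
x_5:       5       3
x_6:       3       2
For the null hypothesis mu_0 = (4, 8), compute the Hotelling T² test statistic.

Step 1 — sample mean vector:
  mean(A) = (4 + 6 + 5 + 3 + 5 + 3) / 6 = 26/6 = 4.3333
  mean(B) = (4 + 9 + 4 + 8 + 3 + 2) / 6 = 30/6 = 5
  x̄ = (4.3333, 5),  deviation x̄ - mu_0 = (4.3333, 5) - (4, 8) = (0.3333, -3).

Step 2 — sample covariance matrix, S[i,j] = (1/(n-1)) · Σ_k (x_{k,i} - mean_i) · (x_{k,j} - mean_j), divisor n-1 = 5:
  S[A,A] = ((-0.3333)·(-0.3333) + (1.6667)·(1.6667) + (0.6667)·(0.6667) + (-1.3333)·(-1.3333) + (0.6667)·(0.6667) + (-1.3333)·(-1.3333)) / 5 = 7.3333/5 = 1.4667
  S[A,B] = ((-0.3333)·(-1) + (1.6667)·(4) + (0.6667)·(-1) + (-1.3333)·(3) + (0.6667)·(-2) + (-1.3333)·(-3)) / 5 = 5/5 = 1
  S[B,B] = ((-1)·(-1) + (4)·(4) + (-1)·(-1) + (3)·(3) + (-2)·(-2) + (-3)·(-3)) / 5 = 40/5 = 8
  S = [[1.4667, 1],
 [1, 8]].

Step 3 — invert S. det(S) = 1.4667·8 - (1)² = 10.7333.
  S^{-1} = (1/det) · [[d, -b], [-b, a]] = [[0.7453, -0.0932],
 [-0.0932, 0.1366]].

Step 4 — quadratic form (x̄ - mu_0)^T · S^{-1} · (x̄ - mu_0):
  S^{-1} · (x̄ - mu_0) = (0.528, -0.441),
  (x̄ - mu_0)^T · [...] = (0.3333)·(0.528) + (-3)·(-0.441) = 1.499.

Step 5 — scale by n: T² = 6 · 1.499 = 8.9938.

T² ≈ 8.9938


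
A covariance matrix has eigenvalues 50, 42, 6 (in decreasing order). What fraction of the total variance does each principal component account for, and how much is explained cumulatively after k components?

Step 1 — total variance = trace(Sigma) = Σ λ_i = 50 + 42 + 6 = 98.

Step 2 — fraction explained by component i = λ_i / Σ λ:
  PC1: 50/98 = 0.5102
  PC2: 42/98 = 0.4286
  PC3: 6/98 = 0.0612

Step 3 — cumulative fraction after k components = (λ_1 + ... + λ_k) / Σ λ:
  k = 1: 50/98 = 0.5102
  k = 2: (50 + 42)/98 = 92/98 = 0.9388
  k = 3: (50 + 42 + 6)/98 = 98/98 = 1

Summary (fraction, with percent):

explained: PC1 0.5102 (51.02%), PC2 0.4286 (42.86%), PC3 0.0612 (6.12%);  cumulative: 0.5102, 0.9388, 1
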